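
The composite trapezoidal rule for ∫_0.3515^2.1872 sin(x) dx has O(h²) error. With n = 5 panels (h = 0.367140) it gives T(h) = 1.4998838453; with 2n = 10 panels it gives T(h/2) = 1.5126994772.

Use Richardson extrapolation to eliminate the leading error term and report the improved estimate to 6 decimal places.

1.516971

Leading term ∝ h^2; use weight 4 = 2^2.
Numerator 4*A(h/2) − A(h) = 4*1.5126994772 − 1.4998838453 = 4.5509140635
Denominator 4 − 1 = 3.
R = 4.5509140635/3 = 1.5169713545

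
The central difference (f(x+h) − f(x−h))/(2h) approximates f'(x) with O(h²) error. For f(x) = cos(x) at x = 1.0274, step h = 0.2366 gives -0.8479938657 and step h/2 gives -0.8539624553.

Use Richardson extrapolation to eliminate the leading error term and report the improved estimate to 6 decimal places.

Leading term ∝ h^2; use weight 4 = 2^2.
4·(-0.8539624553) = -3.4158498212; subtract (-0.8479938657) → -2.5678559555
Divide by 2^2 − 1 = 3.
R = (-2.5678559555)/3 = -0.8559519852
Shift from A(h/2): −0.0019895299.

-0.855952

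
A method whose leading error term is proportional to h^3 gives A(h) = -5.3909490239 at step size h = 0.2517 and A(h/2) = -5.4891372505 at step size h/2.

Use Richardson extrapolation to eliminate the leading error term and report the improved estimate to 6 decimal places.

-5.503164

Error is O(h^3); halving h shrinks it by 2^3 = 8.
A(h/2) − A(h) = -5.4891372505 − (-5.3909490239) = -0.0981882266
Divide by 2^3 − 1 = 7: (-0.0981882266)/7 = -0.0140268895
R = -5.4891372505 − 0.0140268895 = -5.5031641400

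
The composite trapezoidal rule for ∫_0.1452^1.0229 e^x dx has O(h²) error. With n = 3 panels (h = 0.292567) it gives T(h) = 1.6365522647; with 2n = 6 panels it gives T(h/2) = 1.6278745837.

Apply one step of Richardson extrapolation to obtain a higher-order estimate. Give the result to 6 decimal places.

r = 2: numerator weight 4, denominator 3.
4 × 1.6278745837 = 6.5114983348; subtract 1.6365522647 → 4.8749460701
(4 × 1.6278745837 − 1.6365522647)/(4 − 1) = 1.6249820234
Correction |R − A(h/2)| = 2.893e-03; gap |A(h/2) − A(h)| = 8.678e-03.

1.624982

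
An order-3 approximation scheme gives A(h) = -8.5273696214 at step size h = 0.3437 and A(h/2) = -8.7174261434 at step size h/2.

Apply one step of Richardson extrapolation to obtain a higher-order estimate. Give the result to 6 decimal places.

With r = 3 the leading error scales as h^3, so the weight is 2^3 = 8.
Top: 8(-8.7174261434) − (-8.5273696214) = -61.2120395258
Divide by 2^3 − 1 = 7.
Result: -8.7445770751

-8.744577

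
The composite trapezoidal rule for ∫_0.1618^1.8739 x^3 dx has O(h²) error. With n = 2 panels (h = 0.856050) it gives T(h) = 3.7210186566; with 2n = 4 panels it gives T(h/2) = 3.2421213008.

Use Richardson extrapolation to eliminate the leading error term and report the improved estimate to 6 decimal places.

3.082489

Error is O(h^2); halving h shrinks it by 2^2 = 4.
4×3.2421213008 = 12.9684852032; 12.9684852032 − 3.7210186566 = 9.2474665466
Divide by 2^2 − 1 = 3.
9.2474665466 ÷ 3 = 3.0824888489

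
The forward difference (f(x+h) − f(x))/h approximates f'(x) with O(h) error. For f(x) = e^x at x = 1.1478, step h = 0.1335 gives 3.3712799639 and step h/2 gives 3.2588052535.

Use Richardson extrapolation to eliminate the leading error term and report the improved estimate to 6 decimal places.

Method order is 1; weight 2^1 = 2.
2 × 3.2588052535 = 6.5176105070; subtract 3.3712799639 → 3.1463305431
(2 × 3.2588052535 − 3.3712799639)/(2 − 1) = 3.1463305431

3.146331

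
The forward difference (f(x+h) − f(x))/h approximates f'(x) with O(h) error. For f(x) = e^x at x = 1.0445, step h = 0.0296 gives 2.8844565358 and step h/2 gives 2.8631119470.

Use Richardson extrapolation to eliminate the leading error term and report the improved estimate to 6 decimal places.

2.841767

r = 1, so 2^r = 2.
Top: 2(2.8631119470) − (2.8844565358) = 2.8417673582
Denominator 2 − 1 = 1.
Extrapolated: 2.8417673582 / 1 = 2.8417673582
Correction |R − A(h/2)| = 2.134e-02; gap |A(h/2) − A(h)| = 2.134e-02.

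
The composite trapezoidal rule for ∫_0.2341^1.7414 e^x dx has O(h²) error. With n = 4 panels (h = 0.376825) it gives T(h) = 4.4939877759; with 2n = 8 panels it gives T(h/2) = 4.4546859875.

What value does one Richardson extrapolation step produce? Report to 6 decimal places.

4.441585

r = 2, so 2^r = 4.
Difference of the inputs: 4.4546859875 − 4.4939877759 = -0.0393017884
Divide by 2^2 − 1 = 3: (-0.0393017884)/3 = -0.0131005961
R = A(h/2) + (A(h/2) − A(h))/3 = 4.4546859875 − 0.0131005961 = 4.4415853914
Gap between inputs: 3.930e-02; correction applied: −0.0131005961.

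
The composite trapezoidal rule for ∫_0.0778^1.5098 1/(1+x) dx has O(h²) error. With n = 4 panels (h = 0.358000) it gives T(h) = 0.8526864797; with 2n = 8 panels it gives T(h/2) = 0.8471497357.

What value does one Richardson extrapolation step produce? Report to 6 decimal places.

0.845304

r = 2: numerator weight 4, denominator 3.
2^2 × A(h/2) = 3.3885989428; minus A(h) gives 2.5359124631.
Extrapolated: 2.5359124631 / 3 = 0.8453041544
Correction |R − A(h/2)| = 1.846e-03; gap |A(h/2) − A(h)| = 5.537e-03.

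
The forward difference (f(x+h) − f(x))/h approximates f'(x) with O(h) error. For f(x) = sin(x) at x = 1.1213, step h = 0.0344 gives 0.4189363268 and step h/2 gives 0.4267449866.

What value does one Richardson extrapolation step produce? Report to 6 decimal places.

0.434554

Method order is 1; weight 2^1 = 2.
Weighted: 0.8534899732 − 0.4189363268 = 0.4345536464
0.4345536464 ÷ 1 = 0.4345536464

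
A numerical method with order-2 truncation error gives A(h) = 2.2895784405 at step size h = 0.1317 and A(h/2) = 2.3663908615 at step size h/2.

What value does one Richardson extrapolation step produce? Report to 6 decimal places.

r = 2: numerator weight 4, denominator 3.
4·2.3663908615 − 2.2895784405 = 7.1759850055
Divide by 2^2 − 1 = 3.
So the Richardson estimate is 2.3919950018.
Correction |R − A(h/2)| = 2.560e-02; gap |A(h/2) − A(h)| = 7.681e-02.

2.391995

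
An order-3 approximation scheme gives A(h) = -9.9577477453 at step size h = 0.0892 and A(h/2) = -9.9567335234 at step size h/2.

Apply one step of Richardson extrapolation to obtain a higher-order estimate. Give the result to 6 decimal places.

Leading term ∝ h^3; use weight 8 = 2^3.
Difference of the inputs: -9.9567335234 − (-9.9577477453) = 0.0010142219
Divide by 2^3 − 1 = 7: 0.0010142219/7 = 0.0001448888
R = A(h/2) + (A(h/2) − A(h))/7 = -9.9567335234 + 0.0001448888 = -9.9565886346
Gap between inputs: 1.014e-03; correction applied: +0.0001448888.

-9.956589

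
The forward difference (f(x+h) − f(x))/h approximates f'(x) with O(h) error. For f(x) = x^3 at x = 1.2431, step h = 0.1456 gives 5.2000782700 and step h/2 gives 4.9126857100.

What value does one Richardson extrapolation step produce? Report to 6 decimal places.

Leading term ∝ h^1; use weight 2 = 2^1.
2 × 4.9126857100 − 5.2000782700 = 4.6252931500
R = 4.6252931500/1 = 4.6252931500
Shift from A(h/2): −0.2873925600.

4.625293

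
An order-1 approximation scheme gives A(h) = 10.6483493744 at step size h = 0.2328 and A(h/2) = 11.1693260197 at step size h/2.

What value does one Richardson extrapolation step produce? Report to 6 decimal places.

11.690303

r = 1: numerator weight 2, denominator 1.
2^1×A(h/2) = 22.3386520394; minus A(h) gives 11.6903026650.
Divide by 2^1 − 1 = 1.
Extrapolated: 11.6903026650 / 1 = 11.6903026650
Shift from A(h/2): +0.5209766453.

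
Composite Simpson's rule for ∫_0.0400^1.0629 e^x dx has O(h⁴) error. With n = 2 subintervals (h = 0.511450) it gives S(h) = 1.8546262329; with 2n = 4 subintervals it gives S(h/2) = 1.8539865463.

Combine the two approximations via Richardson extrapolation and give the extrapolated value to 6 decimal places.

Error is O(h^4); halving h shrinks it by 2^4 = 16.
A(h/2) − A(h) = 1.8539865463 − 1.8546262329 = -0.0006396866
Divide by 2^4 − 1 = 15: (-0.0006396866)/15 = -0.0000426458
R = 1.8539865463 − 0.0000426458 = 1.8539439005

1.853944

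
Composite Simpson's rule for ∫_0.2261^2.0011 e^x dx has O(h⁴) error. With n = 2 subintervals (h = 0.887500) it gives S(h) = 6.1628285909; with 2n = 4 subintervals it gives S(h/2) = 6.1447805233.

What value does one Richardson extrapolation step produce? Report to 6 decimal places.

Method order is 4; weight 2^4 = 16.
Numerator 16·A(h/2) − A(h) = 16·6.1447805233 − 6.1628285909 = 92.1536597819
92.1536597819 ÷ 15 = 6.1435773188
Shift from A(h/2): −0.0012032045.

6.143577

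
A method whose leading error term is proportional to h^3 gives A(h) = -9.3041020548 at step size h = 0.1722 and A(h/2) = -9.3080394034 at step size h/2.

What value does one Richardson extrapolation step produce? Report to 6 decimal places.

Method order is 3; weight 2^3 = 8.
8*(-9.3080394034) = -74.4643152272; (-74.4643152272) − (-9.3041020548) = -65.1602131724
(8*(-9.3080394034) − (-9.3041020548))/(8 − 1) = -9.3086018818
Shift from A(h/2): −0.0005624784.

-9.308602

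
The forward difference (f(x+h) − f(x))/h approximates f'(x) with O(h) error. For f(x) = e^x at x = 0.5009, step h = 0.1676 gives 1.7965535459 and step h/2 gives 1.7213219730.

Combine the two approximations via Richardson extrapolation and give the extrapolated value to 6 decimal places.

The method has order 1: 2^1 = 2.
Difference of the inputs: 1.7213219730 − 1.7965535459 = -0.0752315729
Divide by 2^1 − 1 = 1: (-0.0752315729)/1 = -0.0752315729
R = 1.7213219730 − 0.0752315729 = 1.6460904001
Shift from A(h/2): −0.0752315729.

1.646090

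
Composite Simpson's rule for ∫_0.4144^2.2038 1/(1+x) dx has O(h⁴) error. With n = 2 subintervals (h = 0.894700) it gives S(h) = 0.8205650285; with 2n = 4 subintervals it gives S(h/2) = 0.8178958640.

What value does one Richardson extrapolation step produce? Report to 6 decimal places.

Leading term ∝ h^4; use weight 16 = 2^4.
16×0.8178958640 = 13.0863338240; subtract 0.8205650285 → 12.2657687955
Divide by 2^4 − 1 = 15.
12.2657687955 ÷ 15 = 0.8177179197
Shift from A(h/2): −0.0001779443.

0.817718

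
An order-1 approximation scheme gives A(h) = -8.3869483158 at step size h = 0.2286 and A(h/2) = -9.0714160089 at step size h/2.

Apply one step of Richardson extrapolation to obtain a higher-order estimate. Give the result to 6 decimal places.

-9.755884

The method has order 1: 2^1 = 2.
Top: 2(-9.0714160089) − (-8.3869483158) = -9.7558837020
Divide by 2^1 − 1 = 1.
R = (-9.7558837020)/1 = -9.7558837020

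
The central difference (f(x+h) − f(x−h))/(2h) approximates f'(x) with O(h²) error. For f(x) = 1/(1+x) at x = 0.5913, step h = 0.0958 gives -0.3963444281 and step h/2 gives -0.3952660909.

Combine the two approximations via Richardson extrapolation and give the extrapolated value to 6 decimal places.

Method order is 2; weight 2^2 = 4.
Top: 4(-0.3952660909) − (-0.3963444281) = -1.1847199355
R = (-1.1847199355)/3 = -0.3949066452

-0.394907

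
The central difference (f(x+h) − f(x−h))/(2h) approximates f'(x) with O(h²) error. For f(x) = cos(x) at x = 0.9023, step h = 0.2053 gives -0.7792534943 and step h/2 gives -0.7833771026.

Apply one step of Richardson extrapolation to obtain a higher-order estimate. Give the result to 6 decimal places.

Method order is 2; weight 2^2 = 4.
Numerator 4·A(h/2) − A(h) = 4·(-0.7833771026) − (-0.7792534943) = -2.3542549161
Denominator 4 − 1 = 3.
Result: -0.7847516387
Gap between inputs: 4.124e-03; correction applied: −0.0013745361.

-0.784752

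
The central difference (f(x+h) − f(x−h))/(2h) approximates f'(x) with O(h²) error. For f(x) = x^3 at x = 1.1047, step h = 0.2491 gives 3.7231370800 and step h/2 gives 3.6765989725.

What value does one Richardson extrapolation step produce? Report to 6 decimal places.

3.661086

r = 2: numerator weight 4, denominator 3.
Top: 4(3.6765989725) − (3.7231370800) = 10.9832588100
R = 10.9832588100/3 = 3.6610862700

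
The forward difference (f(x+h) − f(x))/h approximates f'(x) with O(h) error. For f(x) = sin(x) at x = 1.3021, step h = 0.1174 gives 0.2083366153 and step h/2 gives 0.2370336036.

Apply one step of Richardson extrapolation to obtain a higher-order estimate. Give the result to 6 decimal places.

With r = 1 the leading error scales as h^1, so the weight is 2^1 = 2.
Numerator 2·A(h/2) − A(h) = 2·0.2370336036 − 0.2083366153 = 0.2657305919
(2·0.2370336036 − 0.2083366153)/(2 − 1) = 0.2657305919
Gap between inputs: 2.870e-02; correction applied: +0.0286969883.

0.265731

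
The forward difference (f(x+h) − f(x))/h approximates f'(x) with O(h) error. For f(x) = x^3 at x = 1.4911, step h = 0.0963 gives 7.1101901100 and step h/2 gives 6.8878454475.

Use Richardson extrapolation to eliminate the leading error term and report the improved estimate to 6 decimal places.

Order 1 gives 2^r = 2 and 2^r − 1 = 1.
2·6.8878454475 = 13.7756908950; 13.7756908950 − 7.1101901100 = 6.6655007850
Divide by 2^1 − 1 = 1.
So the Richardson estimate is 6.6655007850.

6.665501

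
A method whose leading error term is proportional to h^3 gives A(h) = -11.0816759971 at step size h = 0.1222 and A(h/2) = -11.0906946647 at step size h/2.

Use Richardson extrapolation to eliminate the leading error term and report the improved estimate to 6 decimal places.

-11.091983

The method has order 3: 2^3 = 8.
Weighted: (-88.7255573176) − (-11.0816759971) = -77.6438813205
Divide by 2^3 − 1 = 7.
So the Richardson estimate is -11.0919830458.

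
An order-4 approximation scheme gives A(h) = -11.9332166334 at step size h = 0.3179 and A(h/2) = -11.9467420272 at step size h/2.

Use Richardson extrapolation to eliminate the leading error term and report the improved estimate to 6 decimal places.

Error is O(h^4); halving h shrinks it by 2^4 = 16.
Top: 16(-11.9467420272) − (-11.9332166334) = -179.2146558018
R = (-179.2146558018)/15 = -11.9476437201

-11.947644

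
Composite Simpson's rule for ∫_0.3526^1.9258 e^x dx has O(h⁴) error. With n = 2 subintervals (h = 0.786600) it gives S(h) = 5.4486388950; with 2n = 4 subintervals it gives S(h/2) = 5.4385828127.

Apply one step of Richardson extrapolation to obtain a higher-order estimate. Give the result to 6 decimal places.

Error is O(h^4); halving h shrinks it by 2^4 = 16.
16*5.4385828127 − 5.4486388950 = 81.5686861082
Denominator 16 − 1 = 15.
So the Richardson estimate is 5.4379124072.

5.437912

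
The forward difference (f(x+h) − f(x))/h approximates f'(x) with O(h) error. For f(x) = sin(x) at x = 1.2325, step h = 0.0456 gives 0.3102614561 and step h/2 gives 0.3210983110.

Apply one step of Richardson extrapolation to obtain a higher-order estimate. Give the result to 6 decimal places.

0.331935

Order 1 gives 2^r = 2 and 2^r − 1 = 1.
Numerator 2×A(h/2) − A(h) = 2×0.3210983110 − 0.3102614561 = 0.3319351659
0.3319351659 ÷ 1 = 0.3319351659
Gap between inputs: 1.084e-02; correction applied: +0.0108368549.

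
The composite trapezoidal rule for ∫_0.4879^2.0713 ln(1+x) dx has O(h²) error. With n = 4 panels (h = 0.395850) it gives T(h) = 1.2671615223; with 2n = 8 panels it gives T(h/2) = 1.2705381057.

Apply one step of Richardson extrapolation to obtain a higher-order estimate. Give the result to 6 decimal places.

1.271664

Method order is 2; weight 2^2 = 4.
2^2·A(h/2) = 5.0821524228; minus A(h) gives 3.8149909005.
Extrapolated: 3.8149909005 / 3 = 1.2716636335
Shift from A(h/2): +0.0011255278.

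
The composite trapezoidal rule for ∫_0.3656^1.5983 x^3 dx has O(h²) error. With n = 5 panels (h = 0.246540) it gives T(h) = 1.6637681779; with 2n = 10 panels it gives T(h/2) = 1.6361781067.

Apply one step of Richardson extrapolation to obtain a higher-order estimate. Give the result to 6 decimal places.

Method order is 2; weight 2^2 = 4.
Difference of the inputs: 1.6361781067 − 1.6637681779 = -0.0275900712
Correction (A(h/2) − A(h))/(4 − 1) = (-0.0275900712)/3 = -0.0091966904
R = A(h/2) + (A(h/2) − A(h))/3 = 1.6361781067 − 0.0091966904 = 1.6269814163
Correction |R − A(h/2)| = 9.197e-03; gap |A(h/2) − A(h)| = 2.759e-02.

1.626981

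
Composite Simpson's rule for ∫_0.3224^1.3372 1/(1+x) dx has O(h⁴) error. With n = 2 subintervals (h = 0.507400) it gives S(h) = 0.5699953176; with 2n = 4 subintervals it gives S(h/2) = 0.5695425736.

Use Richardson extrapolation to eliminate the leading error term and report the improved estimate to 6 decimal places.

0.569512

r = 4: numerator weight 16, denominator 15.
16×0.5695425736 = 9.1126811776; 9.1126811776 − 0.5699953176 = 8.5426858600
(16×0.5695425736 − 0.5699953176)/(16 − 1) = 0.5695123907
Correction |R − A(h/2)| = 3.018e-05; gap |A(h/2) − A(h)| = 4.527e-04.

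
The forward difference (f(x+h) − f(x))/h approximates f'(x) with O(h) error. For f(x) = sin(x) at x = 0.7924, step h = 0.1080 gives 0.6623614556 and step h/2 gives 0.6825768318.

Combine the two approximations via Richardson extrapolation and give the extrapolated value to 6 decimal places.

0.702792

Error is O(h^1); halving h shrinks it by 2^1 = 2.
2 × 0.6825768318 − 0.6623614556 = 0.7027922080
(2 × 0.6825768318 − 0.6623614556)/(2 − 1) = 0.7027922080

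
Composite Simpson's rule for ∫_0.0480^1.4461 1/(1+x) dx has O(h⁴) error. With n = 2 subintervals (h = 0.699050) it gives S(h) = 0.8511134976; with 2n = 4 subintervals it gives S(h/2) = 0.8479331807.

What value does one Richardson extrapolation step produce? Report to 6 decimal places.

Order 4 gives 2^r = 16 and 2^r − 1 = 15.
Top: 16(0.8479331807) − (0.8511134976) = 12.7158173936
Extrapolated: 12.7158173936 / 15 = 0.8477211596

0.847721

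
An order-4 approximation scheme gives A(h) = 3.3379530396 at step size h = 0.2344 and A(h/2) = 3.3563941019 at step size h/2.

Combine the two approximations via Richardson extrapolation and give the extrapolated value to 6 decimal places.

Leading term ∝ h^4; use weight 16 = 2^4.
Weighted: 53.7023056304 − 3.3379530396 = 50.3643525908
50.3643525908 ÷ 15 = 3.3576235061

3.357624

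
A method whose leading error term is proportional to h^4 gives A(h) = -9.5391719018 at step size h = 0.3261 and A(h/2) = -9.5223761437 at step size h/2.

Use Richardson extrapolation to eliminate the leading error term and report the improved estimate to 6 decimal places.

-9.521256

Leading term ∝ h^4; use weight 16 = 2^4.
16·(-9.5223761437) = -152.3580182992; subtract (-9.5391719018) → -142.8188463974
R = (-142.8188463974)/15 = -9.5212564265
Shift from A(h/2): +0.0011197172.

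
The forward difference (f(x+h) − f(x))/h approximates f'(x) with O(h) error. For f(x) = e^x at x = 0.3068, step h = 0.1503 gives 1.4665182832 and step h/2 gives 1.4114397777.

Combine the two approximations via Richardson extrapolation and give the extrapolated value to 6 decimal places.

1.356361

Order 1 gives 2^r = 2 and 2^r − 1 = 1.
2*1.4114397777 = 2.8228795554; 2.8228795554 − 1.4665182832 = 1.3563612722
Denominator 2 − 1 = 1.
So the Richardson estimate is 1.3563612722.
Correction |R − A(h/2)| = 5.508e-02; gap |A(h/2) − A(h)| = 5.508e-02.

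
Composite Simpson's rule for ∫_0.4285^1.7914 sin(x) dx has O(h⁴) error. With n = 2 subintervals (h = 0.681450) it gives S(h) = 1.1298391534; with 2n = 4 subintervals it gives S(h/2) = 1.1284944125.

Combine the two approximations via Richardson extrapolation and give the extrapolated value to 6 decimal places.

Leading term ∝ h^4; use weight 16 = 2^4.
16×1.1284944125 = 18.0559106000; subtract 1.1298391534 → 16.9260714466
(16×1.1284944125 − 1.1298391534)/(16 − 1) = 1.1284047631

1.128405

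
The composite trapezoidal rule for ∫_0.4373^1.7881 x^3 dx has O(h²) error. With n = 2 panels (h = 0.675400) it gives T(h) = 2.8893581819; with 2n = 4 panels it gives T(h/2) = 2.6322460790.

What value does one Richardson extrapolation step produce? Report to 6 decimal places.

The method has order 2: 2^2 = 4.
4·2.6322460790 − 2.8893581819 = 7.6396261341
Divide by 2^2 − 1 = 3.
Extrapolated: 7.6396261341 / 3 = 2.5465420447
Correction |R − A(h/2)| = 8.570e-02; gap |A(h/2) − A(h)| = 2.571e-01.

2.546542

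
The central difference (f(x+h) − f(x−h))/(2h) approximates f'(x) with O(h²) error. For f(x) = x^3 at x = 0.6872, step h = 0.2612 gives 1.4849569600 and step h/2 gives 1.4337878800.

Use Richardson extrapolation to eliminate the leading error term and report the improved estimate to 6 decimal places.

r = 2, so 2^r = 4.
Difference of the inputs: 1.4337878800 − 1.4849569600 = -0.0511690800
Divide by 2^2 − 1 = 3: (-0.0511690800)/3 = -0.0170563600
R = 1.4337878800 − 0.0170563600 = 1.4167315200
Correction |R − A(h/2)| = 1.706e-02; gap |A(h/2) − A(h)| = 5.117e-02.

1.416732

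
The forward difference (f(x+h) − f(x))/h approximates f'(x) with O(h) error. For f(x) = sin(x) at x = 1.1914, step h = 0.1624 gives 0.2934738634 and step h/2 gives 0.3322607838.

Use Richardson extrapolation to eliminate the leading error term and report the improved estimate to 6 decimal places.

With r = 1 the leading error scales as h^1, so the weight is 2^1 = 2.
2·0.3322607838 = 0.6645215676; subtract 0.2934738634 → 0.3710477042
R = 0.3710477042/1 = 0.3710477042
Shift from A(h/2): +0.0387869204.

0.371048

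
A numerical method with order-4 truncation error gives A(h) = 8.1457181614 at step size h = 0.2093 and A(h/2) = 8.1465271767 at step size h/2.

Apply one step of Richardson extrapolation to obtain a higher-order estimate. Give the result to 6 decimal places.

r = 4: numerator weight 16, denominator 15.
16*8.1465271767 − 8.1457181614 = 122.1987166658
Denominator 16 − 1 = 15.
(16*8.1465271767 − 8.1457181614)/(16 − 1) = 8.1465811111
Gap between inputs: 8.090e-04; correction applied: +0.0000539344.

8.146581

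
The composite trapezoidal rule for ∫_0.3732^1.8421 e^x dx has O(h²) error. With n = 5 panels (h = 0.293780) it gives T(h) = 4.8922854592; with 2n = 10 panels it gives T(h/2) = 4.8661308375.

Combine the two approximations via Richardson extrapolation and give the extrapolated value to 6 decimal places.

Error is O(h^2); halving h shrinks it by 2^2 = 4.
Top: 4(4.8661308375) − (4.8922854592) = 14.5722378908
Denominator 4 − 1 = 3.
Result: 4.8574126303

4.857413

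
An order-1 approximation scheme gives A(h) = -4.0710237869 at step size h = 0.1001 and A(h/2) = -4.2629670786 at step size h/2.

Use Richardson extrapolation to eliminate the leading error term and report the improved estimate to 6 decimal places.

-4.454910

The method has order 1: 2^1 = 2.
Weighted: (-8.5259341572) − (-4.0710237869) = -4.4549103703
Divide by 2^1 − 1 = 1.
Result: -4.4549103703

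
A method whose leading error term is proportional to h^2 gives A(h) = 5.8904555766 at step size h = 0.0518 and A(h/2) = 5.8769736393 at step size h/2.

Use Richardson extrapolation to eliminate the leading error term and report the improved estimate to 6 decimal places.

5.872480

The method has order 2: 2^2 = 4.
Difference of the inputs: 5.8769736393 − 5.8904555766 = -0.0134819373
Correction (A(h/2) − A(h))/(4 − 1) = (-0.0134819373)/3 = -0.0044939791
R = 5.8769736393 − 0.0044939791 = 5.8724796602
Gap between inputs: 1.348e-02; correction applied: −0.0044939791.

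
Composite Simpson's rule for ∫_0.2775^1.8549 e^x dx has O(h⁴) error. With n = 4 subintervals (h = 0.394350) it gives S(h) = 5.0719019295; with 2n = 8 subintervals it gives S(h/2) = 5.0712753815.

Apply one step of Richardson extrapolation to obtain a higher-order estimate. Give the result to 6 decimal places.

5.071234

Error is O(h^4); halving h shrinks it by 2^4 = 16.
2^4×A(h/2) = 81.1404061040; minus A(h) gives 76.0685041745.
R = 76.0685041745/15 = 5.0712336116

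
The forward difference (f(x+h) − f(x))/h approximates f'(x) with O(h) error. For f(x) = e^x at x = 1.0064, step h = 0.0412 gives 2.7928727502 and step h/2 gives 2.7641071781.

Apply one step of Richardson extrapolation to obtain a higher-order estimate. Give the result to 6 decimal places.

Error is O(h^1); halving h shrinks it by 2^1 = 2.
Weighted: 5.5282143562 − 2.7928727502 = 2.7353416060
Denominator 2 − 1 = 1.
So the Richardson estimate is 2.7353416060.

2.735342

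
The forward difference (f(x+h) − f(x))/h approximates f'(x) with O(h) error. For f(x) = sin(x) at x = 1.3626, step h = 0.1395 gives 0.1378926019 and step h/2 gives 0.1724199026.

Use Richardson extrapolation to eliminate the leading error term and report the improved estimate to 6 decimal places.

With r = 1 the leading error scales as h^1, so the weight is 2^1 = 2.
2^1·A(h/2) = 0.3448398052; minus A(h) gives 0.2069472033.
Extrapolated: 0.2069472033 / 1 = 0.2069472033
Correction |R − A(h/2)| = 3.453e-02; gap |A(h/2) − A(h)| = 3.453e-02.

0.206947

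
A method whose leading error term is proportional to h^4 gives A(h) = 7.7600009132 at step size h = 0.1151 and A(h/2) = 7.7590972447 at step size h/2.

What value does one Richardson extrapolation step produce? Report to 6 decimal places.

With r = 4 the leading error scales as h^4, so the weight is 2^4 = 16.
16 × 7.7590972447 − 7.7600009132 = 116.3855550020
Divide by 2^4 − 1 = 15.
Extrapolated: 116.3855550020 / 15 = 7.7590370001
Gap between inputs: 9.037e-04; correction applied: −0.0000602446.

7.759037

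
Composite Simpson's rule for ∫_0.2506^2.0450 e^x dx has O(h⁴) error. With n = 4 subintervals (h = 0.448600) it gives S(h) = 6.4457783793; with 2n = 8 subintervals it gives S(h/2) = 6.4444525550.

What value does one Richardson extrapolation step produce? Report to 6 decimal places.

6.444364

The method has order 4: 2^4 = 16.
Weighted: 103.1112408800 − 6.4457783793 = 96.6654625007
Divide by 2^4 − 1 = 15.
Result: 6.4443641667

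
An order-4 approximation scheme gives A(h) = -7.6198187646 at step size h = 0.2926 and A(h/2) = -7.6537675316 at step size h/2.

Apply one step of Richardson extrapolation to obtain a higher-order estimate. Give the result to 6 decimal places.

r = 4: numerator weight 16, denominator 15.
16 × (-7.6537675316) = -122.4602805056; subtract (-7.6198187646) → -114.8404617410
Denominator 16 − 1 = 15.
(-114.8404617410) ÷ 15 = -7.6560307827

-7.656031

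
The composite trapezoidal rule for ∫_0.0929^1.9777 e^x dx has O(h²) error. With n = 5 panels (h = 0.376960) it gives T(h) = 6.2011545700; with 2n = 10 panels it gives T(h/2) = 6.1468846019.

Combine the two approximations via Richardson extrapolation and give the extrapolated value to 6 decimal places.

6.128795

Method order is 2; weight 2^2 = 4.
4 × 6.1468846019 = 24.5875384076; subtract 6.2011545700 → 18.3863838376
18.3863838376 ÷ 3 = 6.1287946125
Shift from A(h/2): −0.0180899894.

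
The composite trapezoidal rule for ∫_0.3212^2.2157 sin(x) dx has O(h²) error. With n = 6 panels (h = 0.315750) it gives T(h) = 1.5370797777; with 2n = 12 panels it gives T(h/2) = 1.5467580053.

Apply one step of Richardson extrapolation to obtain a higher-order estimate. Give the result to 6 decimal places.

Error is O(h^2); halving h shrinks it by 2^2 = 4.
2^2·A(h/2) = 6.1870320212; minus A(h) gives 4.6499522435.
4.6499522435 ÷ 3 = 1.5499840812
Gap between inputs: 9.678e-03; correction applied: +0.0032260759.

1.549984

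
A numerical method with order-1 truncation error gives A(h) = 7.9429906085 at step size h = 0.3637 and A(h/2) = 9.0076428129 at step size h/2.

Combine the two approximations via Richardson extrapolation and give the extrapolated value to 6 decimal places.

10.072295

r = 1, so 2^r = 2.
2*9.0076428129 = 18.0152856258; subtract 7.9429906085 → 10.0722950173
R = 10.0722950173/1 = 10.0722950173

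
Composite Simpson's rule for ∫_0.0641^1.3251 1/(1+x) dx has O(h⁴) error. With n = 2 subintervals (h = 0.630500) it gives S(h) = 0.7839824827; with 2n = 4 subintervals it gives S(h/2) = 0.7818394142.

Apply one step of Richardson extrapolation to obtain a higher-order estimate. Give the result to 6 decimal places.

The method has order 4: 2^4 = 16.
2^4*A(h/2) = 12.5094306272; minus A(h) gives 11.7254481445.
11.7254481445 ÷ 15 = 0.7816965430
Correction |R − A(h/2)| = 1.429e-04; gap |A(h/2) − A(h)| = 2.143e-03.

0.781697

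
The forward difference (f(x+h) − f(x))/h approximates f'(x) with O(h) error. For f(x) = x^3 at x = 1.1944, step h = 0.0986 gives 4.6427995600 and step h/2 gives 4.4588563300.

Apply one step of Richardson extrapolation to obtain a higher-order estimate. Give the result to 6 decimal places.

4.274913

Order 1 gives 2^r = 2 and 2^r − 1 = 1.
Top: 2(4.4588563300) − (4.6427995600) = 4.2749131000
Divide by 2^1 − 1 = 1.
4.2749131000 ÷ 1 = 4.2749131000
Correction |R − A(h/2)| = 1.839e-01; gap |A(h/2) − A(h)| = 1.839e-01.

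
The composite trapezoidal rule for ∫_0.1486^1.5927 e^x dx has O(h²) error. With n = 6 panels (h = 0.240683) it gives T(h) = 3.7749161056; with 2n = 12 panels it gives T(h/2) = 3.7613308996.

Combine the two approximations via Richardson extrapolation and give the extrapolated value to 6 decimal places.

The method has order 2: 2^2 = 4.
4·3.7613308996 = 15.0453235984; subtract 3.7749161056 → 11.2704074928
Denominator 4 − 1 = 3.
Result: 3.7568024976

3.756802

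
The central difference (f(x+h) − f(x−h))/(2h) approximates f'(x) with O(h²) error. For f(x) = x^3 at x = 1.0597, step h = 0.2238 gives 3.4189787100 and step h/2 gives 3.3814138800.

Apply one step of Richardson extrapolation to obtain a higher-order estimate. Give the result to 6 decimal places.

3.368892

With r = 2 the leading error scales as h^2, so the weight is 2^2 = 4.
Weighted: 13.5256555200 − 3.4189787100 = 10.1066768100
Divide by 2^2 − 1 = 3.
Result: 3.3688922700
Shift from A(h/2): −0.0125216100.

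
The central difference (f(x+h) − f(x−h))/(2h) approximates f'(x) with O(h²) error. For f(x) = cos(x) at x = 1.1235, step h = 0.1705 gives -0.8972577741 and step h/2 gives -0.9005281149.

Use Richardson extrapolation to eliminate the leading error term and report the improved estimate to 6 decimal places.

-0.901618

Method order is 2; weight 2^2 = 4.
Top: 4(-0.9005281149) − (-0.8972577741) = -2.7048546855
Divide by 2^2 − 1 = 3.
Extrapolated: (-2.7048546855) / 3 = -0.9016182285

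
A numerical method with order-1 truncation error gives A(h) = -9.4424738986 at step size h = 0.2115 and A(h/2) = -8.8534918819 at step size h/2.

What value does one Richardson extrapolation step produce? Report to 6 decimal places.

-8.264510

Error is O(h^1); halving h shrinks it by 2^1 = 2.
Difference of the inputs: -8.8534918819 − (-9.4424738986) = 0.5889820167
Divide by 2^1 − 1 = 1: 0.5889820167/1 = 0.5889820167
R = -8.8534918819 + 0.5889820167 = -8.2645098652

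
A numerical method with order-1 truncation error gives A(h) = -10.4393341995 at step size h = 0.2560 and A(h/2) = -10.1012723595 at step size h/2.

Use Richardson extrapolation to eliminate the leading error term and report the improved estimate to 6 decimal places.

-9.763211

Method order is 1; weight 2^1 = 2.
A(h/2) − A(h) = -10.1012723595 − (-10.4393341995) = 0.3380618400
Correction (A(h/2) − A(h))/(2 − 1) = 0.3380618400/1 = 0.3380618400
R = -10.1012723595 + 0.3380618400 = -9.7632105195
Correction |R − A(h/2)| = 3.381e-01; gap |A(h/2) − A(h)| = 3.381e-01.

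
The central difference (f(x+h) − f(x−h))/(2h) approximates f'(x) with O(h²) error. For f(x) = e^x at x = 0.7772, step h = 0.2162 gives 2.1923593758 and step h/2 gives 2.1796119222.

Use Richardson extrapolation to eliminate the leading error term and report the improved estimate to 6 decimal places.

2.175363

The method has order 2: 2^2 = 4.
4*2.1796119222 = 8.7184476888; 8.7184476888 − 2.1923593758 = 6.5260883130
Extrapolated: 6.5260883130 / 3 = 2.1753627710
Gap between inputs: 1.275e-02; correction applied: −0.0042491512.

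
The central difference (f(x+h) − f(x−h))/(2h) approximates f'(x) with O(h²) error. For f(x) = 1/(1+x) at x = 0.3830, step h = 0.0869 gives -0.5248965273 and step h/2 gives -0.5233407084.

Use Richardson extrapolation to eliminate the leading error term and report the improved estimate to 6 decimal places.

Method order is 2; weight 2^2 = 4.
A(h/2) − A(h) = -0.5233407084 − (-0.5248965273) = 0.0015558189
Divide by 2^2 − 1 = 3: 0.0015558189/3 = 0.0005186063
R = -0.5233407084 + 0.0005186063 = -0.5228221021
Shift from A(h/2): +0.0005186063.

-0.522822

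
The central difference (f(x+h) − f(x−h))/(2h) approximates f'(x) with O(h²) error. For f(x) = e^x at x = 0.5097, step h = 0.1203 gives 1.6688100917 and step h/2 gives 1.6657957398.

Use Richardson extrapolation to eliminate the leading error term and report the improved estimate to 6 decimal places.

r = 2, so 2^r = 4.
A(h/2) − A(h) = 1.6657957398 − 1.6688100917 = -0.0030143519
Correction (A(h/2) − A(h))/(4 − 1) = (-0.0030143519)/3 = -0.0010047840
R = 1.6657957398 − 0.0010047840 = 1.6647909558
Correction |R − A(h/2)| = 1.005e-03; gap |A(h/2) − A(h)| = 3.014e-03.

1.664791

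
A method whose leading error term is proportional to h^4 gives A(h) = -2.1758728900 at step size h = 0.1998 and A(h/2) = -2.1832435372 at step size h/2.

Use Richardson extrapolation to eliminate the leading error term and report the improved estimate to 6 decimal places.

The method has order 4: 2^4 = 16.
Weighted: (-34.9318965952) − (-2.1758728900) = -32.7560237052
Divide by 2^4 − 1 = 15.
Extrapolated: (-32.7560237052) / 15 = -2.1837349137

-2.183735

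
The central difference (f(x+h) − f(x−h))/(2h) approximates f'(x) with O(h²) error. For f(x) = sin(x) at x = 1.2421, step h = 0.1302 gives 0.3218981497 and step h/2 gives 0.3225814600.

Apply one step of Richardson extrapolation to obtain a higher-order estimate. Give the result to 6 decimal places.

The method has order 2: 2^2 = 4.
Difference of the inputs: 0.3225814600 − 0.3218981497 = 0.0006833103
Correction (A(h/2) − A(h))/(4 − 1) = 0.0006833103/3 = 0.0002277701
R = 0.3225814600 + 0.0002277701 = 0.3228092301

0.322809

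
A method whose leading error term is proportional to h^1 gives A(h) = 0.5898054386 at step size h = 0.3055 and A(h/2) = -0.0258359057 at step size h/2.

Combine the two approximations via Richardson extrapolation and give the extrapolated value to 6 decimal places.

Leading term ∝ h^1; use weight 2 = 2^1.
2·(-0.0258359057) − 0.5898054386 = -0.6414772500
R = (-0.6414772500)/1 = -0.6414772500
Gap between inputs: 6.156e-01; correction applied: −0.6156413443.

-0.641477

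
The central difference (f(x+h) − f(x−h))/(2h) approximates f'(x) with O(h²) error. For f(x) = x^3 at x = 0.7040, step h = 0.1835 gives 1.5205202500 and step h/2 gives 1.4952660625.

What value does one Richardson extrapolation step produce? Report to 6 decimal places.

r = 2: numerator weight 4, denominator 3.
4 × 1.4952660625 − 1.5205202500 = 4.4605440000
R = 4.4605440000/3 = 1.4868480000

1.486848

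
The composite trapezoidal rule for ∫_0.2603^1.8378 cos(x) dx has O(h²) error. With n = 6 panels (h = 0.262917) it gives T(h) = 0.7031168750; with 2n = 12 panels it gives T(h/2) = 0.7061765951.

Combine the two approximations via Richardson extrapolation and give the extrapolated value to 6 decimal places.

Error is O(h^2); halving h shrinks it by 2^2 = 4.
Numerator 4 × A(h/2) − A(h) = 4 × 0.7061765951 − 0.7031168750 = 2.1215895054
Denominator 4 − 1 = 3.
Extrapolated: 2.1215895054 / 3 = 0.7071965018
Correction |R − A(h/2)| = 1.020e-03; gap |A(h/2) − A(h)| = 3.060e-03.

0.707197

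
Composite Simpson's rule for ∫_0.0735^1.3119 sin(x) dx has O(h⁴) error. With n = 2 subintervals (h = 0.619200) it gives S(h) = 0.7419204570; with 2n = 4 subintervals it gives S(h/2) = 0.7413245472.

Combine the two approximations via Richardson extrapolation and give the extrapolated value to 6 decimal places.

The method has order 4: 2^4 = 16.
Difference of the inputs: 0.7413245472 − 0.7419204570 = -0.0005959098
Correction (A(h/2) − A(h))/(16 − 1) = (-0.0005959098)/15 = -0.0000397273
R = A(h/2) + (A(h/2) − A(h))/15 = 0.7413245472 − 0.0000397273 = 0.7412848199

0.741285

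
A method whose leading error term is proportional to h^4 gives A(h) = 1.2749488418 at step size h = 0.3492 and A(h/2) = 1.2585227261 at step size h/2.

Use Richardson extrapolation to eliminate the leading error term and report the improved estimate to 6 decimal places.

1.257428

Method order is 4; weight 2^4 = 16.
Top: 16(1.2585227261) − (1.2749488418) = 18.8614147758
Extrapolated: 18.8614147758 / 15 = 1.2574276517
Gap between inputs: 1.643e-02; correction applied: −0.0010950744.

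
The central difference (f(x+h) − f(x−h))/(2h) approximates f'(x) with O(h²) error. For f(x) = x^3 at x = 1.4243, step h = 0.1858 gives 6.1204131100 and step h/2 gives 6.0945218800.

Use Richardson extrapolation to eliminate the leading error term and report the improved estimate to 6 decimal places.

6.085891

Error is O(h^2); halving h shrinks it by 2^2 = 4.
Numerator 4 × A(h/2) − A(h) = 4 × 6.0945218800 − 6.1204131100 = 18.2576744100
Extrapolated: 18.2576744100 / 3 = 6.0858914700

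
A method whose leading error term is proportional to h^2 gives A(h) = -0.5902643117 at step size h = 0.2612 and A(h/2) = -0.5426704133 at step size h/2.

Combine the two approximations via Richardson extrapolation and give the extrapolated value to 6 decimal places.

-0.526806

Order 2 gives 2^r = 4 and 2^r − 1 = 3.
Top: 4(-0.5426704133) − (-0.5902643117) = -1.5804173415
(4·(-0.5426704133) − (-0.5902643117))/(4 − 1) = -0.5268057805
Shift from A(h/2): +0.0158646328.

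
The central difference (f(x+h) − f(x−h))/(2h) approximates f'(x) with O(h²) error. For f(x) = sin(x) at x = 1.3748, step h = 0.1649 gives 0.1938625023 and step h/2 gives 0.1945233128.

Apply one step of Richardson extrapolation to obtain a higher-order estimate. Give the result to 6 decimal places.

0.194744

Order 2 gives 2^r = 4 and 2^r − 1 = 3.
Top: 4(0.1945233128) − (0.1938625023) = 0.5842307489
Divide by 2^2 − 1 = 3.
Result: 0.1947435830
Shift from A(h/2): +0.0002202702.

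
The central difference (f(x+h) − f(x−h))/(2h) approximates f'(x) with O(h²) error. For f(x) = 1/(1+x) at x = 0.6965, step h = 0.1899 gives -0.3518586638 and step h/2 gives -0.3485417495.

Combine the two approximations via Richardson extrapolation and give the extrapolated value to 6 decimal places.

-0.347436

Leading term ∝ h^2; use weight 4 = 2^2.
Weighted: (-1.3941669980) − (-0.3518586638) = -1.0423083342
Divide by 2^2 − 1 = 3.
(4*(-0.3485417495) − (-0.3518586638))/(4 − 1) = -0.3474361114
Shift from A(h/2): +0.0011056381.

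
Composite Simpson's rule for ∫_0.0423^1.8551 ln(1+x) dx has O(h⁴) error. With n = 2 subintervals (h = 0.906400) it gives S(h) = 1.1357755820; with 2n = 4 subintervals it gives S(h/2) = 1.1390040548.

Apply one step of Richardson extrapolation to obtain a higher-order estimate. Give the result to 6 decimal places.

1.139219

Order 4 gives 2^r = 16 and 2^r − 1 = 15.
2^4*A(h/2) = 18.2240648768; minus A(h) gives 17.0882892948.
17.0882892948 ÷ 15 = 1.1392192863
Shift from A(h/2): +0.0002152315.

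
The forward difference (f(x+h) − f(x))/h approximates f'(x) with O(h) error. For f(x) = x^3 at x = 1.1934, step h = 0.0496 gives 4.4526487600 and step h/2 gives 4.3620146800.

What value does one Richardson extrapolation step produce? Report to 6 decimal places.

r = 1, so 2^r = 2.
Numerator 2*A(h/2) − A(h) = 2*4.3620146800 − 4.4526487600 = 4.2713806000
Denominator 2 − 1 = 1.
4.2713806000 ÷ 1 = 4.2713806000

4.271381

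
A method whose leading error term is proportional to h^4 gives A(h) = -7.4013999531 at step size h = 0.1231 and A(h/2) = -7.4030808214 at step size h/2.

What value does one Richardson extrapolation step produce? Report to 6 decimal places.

-7.403193

r = 4, so 2^r = 16.
16*(-7.4030808214) = -118.4492931424; (-118.4492931424) − (-7.4013999531) = -111.0478931893
(-111.0478931893) ÷ 15 = -7.4031928793
Gap between inputs: 1.681e-03; correction applied: −0.0001120579.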